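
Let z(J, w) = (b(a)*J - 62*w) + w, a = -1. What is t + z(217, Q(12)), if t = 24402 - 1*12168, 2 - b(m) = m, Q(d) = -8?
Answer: 13373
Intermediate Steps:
b(m) = 2 - m
z(J, w) = -61*w + 3*J (z(J, w) = ((2 - 1*(-1))*J - 62*w) + w = ((2 + 1)*J - 62*w) + w = (3*J - 62*w) + w = (-62*w + 3*J) + w = -61*w + 3*J)
t = 12234 (t = 24402 - 12168 = 12234)
t + z(217, Q(12)) = 12234 + (-61*(-8) + 3*217) = 12234 + (488 + 651) = 12234 + 1139 = 13373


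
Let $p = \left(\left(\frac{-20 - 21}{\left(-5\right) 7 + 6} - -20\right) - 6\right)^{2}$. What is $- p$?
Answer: $- \frac{199809}{841} \approx -237.58$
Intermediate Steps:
$p = \frac{199809}{841}$ ($p = \left(\left(- \frac{41}{-35 + 6} + 20\right) - 6\right)^{2} = \left(\left(- \frac{41}{-29} + 20\right) - 6\right)^{2} = \left(\left(\left(-41\right) \left(- \frac{1}{29}\right) + 20\right) - 6\right)^{2} = \left(\left(\frac{41}{29} + 20\right) - 6\right)^{2} = \left(\frac{621}{29} - 6\right)^{2} = \left(\frac{447}{29}\right)^{2} = \frac{199809}{841} \approx 237.58$)
$- p = \left(-1\right) \frac{199809}{841} = - \frac{199809}{841}$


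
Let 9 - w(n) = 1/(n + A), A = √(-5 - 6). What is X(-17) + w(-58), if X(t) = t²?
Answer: 1005808/3375 + I*√11/3375 ≈ 298.02 + 0.0009827*I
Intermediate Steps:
A = I*√11 (A = √(-11) = I*√11 ≈ 3.3166*I)
w(n) = 9 - 1/(n + I*√11)
X(-17) + w(-58) = (-17)² + (-1 + 9*(-58) + 9*I*√11)/(-58 + I*√11) = 289 + (-1 - 522 + 9*I*√11)/(-58 + I*√11) = 289 + (-523 + 9*I*√11)/(-58 + I*√11)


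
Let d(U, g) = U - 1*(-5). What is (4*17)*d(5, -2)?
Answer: 680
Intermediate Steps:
d(U, g) = 5 + U (d(U, g) = U + 5 = 5 + U)
(4*17)*d(5, -2) = (4*17)*(5 + 5) = 68*10 = 680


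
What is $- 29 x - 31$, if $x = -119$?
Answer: $3420$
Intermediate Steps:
$- 29 x - 31 = \left(-29\right) \left(-119\right) - 31 = 3451 - 31 = 3420$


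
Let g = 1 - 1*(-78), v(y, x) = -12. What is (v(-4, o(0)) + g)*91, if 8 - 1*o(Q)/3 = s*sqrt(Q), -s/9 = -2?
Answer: 6097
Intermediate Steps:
s = 18 (s = -9*(-2) = 18)
o(Q) = 24 - 54*sqrt(Q)
g = 79 (g = 1 + 78 = 79)
(v(-4, o(0)) + g)*91 = (-12 + 79)*91 = 67*91 = 6097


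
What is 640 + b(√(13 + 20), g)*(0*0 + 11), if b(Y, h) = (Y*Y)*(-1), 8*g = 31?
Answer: 277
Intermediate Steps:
g = 31/8 (g = (⅛)*31 = 31/8 ≈ 3.8750)
b(Y, h) = -Y² (b(Y, h) = Y²*(-1) = -Y²)
640 + b(√(13 + 20), g)*(0*0 + 11) = 640 + (-(√(13 + 20))²)*(0*0 + 11) = 640 + (-(√33)²)*(0 + 11) = 640 - 1*33*11 = 640 - 33*11 = 640 - 363 = 277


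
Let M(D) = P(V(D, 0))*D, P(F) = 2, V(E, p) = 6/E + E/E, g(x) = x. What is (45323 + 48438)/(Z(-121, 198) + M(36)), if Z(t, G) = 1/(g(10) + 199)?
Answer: 19596049/15049 ≈ 1302.2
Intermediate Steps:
V(E, p) = 1 + 6/E (V(E, p) = 6/E + 1 = 1 + 6/E)
Z(t, G) = 1/209 (Z(t, G) = 1/(10 + 199) = 1/209)
M(D) = 2*D
(45323 + 48438)/(Z(-121, 198) + M(36)) = (45323 + 48438)/(1/209 + 2*36) = 93761/(1/209 + 72) = 93761/(15049/209) = 93761*(209/15049) = 19596049/15049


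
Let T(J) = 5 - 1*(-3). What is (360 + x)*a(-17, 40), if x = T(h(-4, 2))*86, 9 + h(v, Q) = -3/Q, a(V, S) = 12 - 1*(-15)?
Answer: 28296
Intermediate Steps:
a(V, S) = 27 (a(V, S) = 12 + 15 = 27)
h(v, Q) = -9 - 3/Q
T(J) = 8 (T(J) = 5 + 3 = 8)
x = 688 (x = 8*86 = 688)
(360 + x)*a(-17, 40) = (360 + 688)*27 = 1048*27 = 28296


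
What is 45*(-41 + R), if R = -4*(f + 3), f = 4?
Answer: -3105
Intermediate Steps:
R = -28 (R = -4*(4 + 3) = -4*7 = -28)
45*(-41 + R) = 45*(-41 - 28) = 45*(-69) = -3105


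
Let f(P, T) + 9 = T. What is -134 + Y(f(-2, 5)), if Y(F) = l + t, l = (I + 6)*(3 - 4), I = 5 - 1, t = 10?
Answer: -134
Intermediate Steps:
I = 4
f(P, T) = -9 + T
l = -10 (l = (4 + 6)*(3 - 4) = 10*(-1) = -10)
Y(F) = 0 (Y(F) = -10 + 10 = 0)
-134 + Y(f(-2, 5)) = -134 + 0 = -134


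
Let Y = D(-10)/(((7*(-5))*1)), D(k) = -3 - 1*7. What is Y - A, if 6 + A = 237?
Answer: -1615/7 ≈ -230.71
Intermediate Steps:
A = 231 (A = -6 + 237 = 231)
D(k) = -10 (D(k) = -3 - 7 = -10)
Y = 2/7 (Y = -10/((7*(-5))*1) = -10/((-35*1)) = -10/(-35) = -10*(-1/35) = 2/7 ≈ 0.28571)
Y - A = 2/7 - 1*231 = 2/7 - 231 = -1615/7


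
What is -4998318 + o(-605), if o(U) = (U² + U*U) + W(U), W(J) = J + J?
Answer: -4267478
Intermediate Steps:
W(J) = 2*J
o(U) = 2*U + 2*U² (o(U) = (U² + U*U) + 2*U = (U² + U²) + 2*U = 2*U² + 2*U = 2*U + 2*U²)
-4998318 + o(-605) = -4998318 + 2*(-605)*(1 - 605) = -4998318 + 2*(-605)*(-604) = -4998318 + 730840 = -4267478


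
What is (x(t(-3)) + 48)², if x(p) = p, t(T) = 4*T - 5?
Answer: 961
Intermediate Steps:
t(T) = -5 + 4*T
(x(t(-3)) + 48)² = ((-5 + 4*(-3)) + 48)² = ((-5 - 12) + 48)² = (-17 + 48)² = 31² = 961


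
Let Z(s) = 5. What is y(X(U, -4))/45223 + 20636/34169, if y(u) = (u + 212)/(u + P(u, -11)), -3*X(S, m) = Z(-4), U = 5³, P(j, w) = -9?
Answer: 29841537857/49447189984 ≈ 0.60350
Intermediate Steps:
U = 125
X(S, m) = -5/3 (X(S, m) = -⅓*5 = -5/3)
y(u) = (212 + u)/(-9 + u) (y(u) = (u + 212)/(u - 9) = (212 + u)/(-9 + u))
y(X(U, -4))/45223 + 20636/34169 = ((212 - 5/3)/(-9 - 5/3))/45223 + 20636/34169 = ((631/3)/(-32/3))*(1/45223) + 20636*(1/34169) = -3/32*631/3*(1/45223) + 20636/34169 = -631/32*1/45223 + 20636/34169 = -631/1447136 + 20636/34169 = 29841537857/49447189984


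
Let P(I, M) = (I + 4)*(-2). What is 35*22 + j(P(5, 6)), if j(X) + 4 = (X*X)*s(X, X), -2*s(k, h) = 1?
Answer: 604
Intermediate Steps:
s(k, h) = -1/2 (s(k, h) = -1/2*1 = -1/2)
P(I, M) = -8 - 2*I (P(I, M) = (4 + I)*(-2) = -8 - 2*I)
j(X) = -4 - X**2/2 (j(X) = -4 + (X*X)*(-1/2) = -4 + X**2*(-1/2) = -4 - X**2/2)
35*22 + j(P(5, 6)) = 35*22 + (-4 - (-8 - 2*5)**2/2) = 770 + (-4 - (-8 - 10)**2/2) = 770 + (-4 - 1/2*(-18)**2) = 770 + (-4 - 1/2*324) = 770 + (-4 - 162) = 770 - 166 = 604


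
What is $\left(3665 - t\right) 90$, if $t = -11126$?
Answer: $1331190$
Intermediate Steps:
$\left(3665 - t\right) 90 = \left(3665 - -11126\right) 90 = \left(3665 + 11126\right) 90 = 14791 \cdot 90 = 1331190$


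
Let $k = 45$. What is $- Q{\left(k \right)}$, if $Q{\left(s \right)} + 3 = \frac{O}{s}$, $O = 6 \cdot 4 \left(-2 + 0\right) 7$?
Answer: $\frac{157}{15} \approx 10.467$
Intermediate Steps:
$O = -336$ ($O = 6 \cdot 4 \left(-2\right) 7 = 6 \left(-8\right) 7 = \left(-48\right) 7 = -336$)
$Q{\left(s \right)} = -3 - \frac{336}{s}$
$- Q{\left(k \right)} = - (-3 - \frac{336}{45}) = - (-3 - \frac{112}{15}) = \left(-1\right) \left(- \frac{157}{15}\right) = \frac{157}{15}$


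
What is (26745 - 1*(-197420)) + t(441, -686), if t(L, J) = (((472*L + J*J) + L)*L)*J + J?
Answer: -205472107935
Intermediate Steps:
t(L, J) = J + J*L*(J**2 + 473*L) (t(L, J) = (((472*L + J**2) + L)*L)*J + J = (((J**2 + 472*L) + L)*L)*J + J = ((J**2 + 473*L)*L)*J + J = (L*(J**2 + 473*L))*J + J = J*L*(J**2 + 473*L) + J = J + J*L*(J**2 + 473*L))
(26745 - 1*(-197420)) + t(441, -686) = (26745 - 1*(-197420)) - 686*(1 + 473*441**2 + 441*(-686)**2) = (26745 + 197420) - 686*(1 + 473*194481 + 441*470596) = 224165 - 686*(1 + 91989513 + 207532836) = 224165 - 686*299522350 = 224165 - 205472332100 = -205472107935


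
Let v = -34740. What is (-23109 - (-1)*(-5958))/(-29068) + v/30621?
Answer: -39920571/296697076 ≈ -0.13455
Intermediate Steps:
(-23109 - (-1)*(-5958))/(-29068) + v/30621 = (-23109 - (-1)*(-5958))/(-29068) - 34740/30621 = (-23109 - 1*5958)*(-1/29068) - 34740*1/30621 = (-23109 - 5958)*(-1/29068) - 11580/10207 = -29067*(-1/29068) - 11580/10207 = 29067/29068 - 11580/10207 = -39920571/296697076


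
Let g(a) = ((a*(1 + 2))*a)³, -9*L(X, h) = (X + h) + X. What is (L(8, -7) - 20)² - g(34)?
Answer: -41709718791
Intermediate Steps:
L(X, h) = -2*X/9 - h/9 (L(X, h) = -((X + h) + X)/9 = -(h + 2*X)/9 = -2*X/9 - h/9)
g(a) = 27*a⁶ (g(a) = ((a*3)*a)³ = ((3*a)*a)³ = (3*a²)³ = 27*a⁶)
(L(8, -7) - 20)² - g(34) = ((-2/9*8 - ⅑*(-7)) - 20)² - 27*34⁶ = ((-16/9 + 7/9) - 20)² - 27*1544804416 = (-1 - 20)² - 1*41709719232 = (-21)² - 41709719232 = 441 - 41709719232 = -41709718791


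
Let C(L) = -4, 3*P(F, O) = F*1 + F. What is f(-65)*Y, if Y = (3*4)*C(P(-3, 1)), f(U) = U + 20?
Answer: 2160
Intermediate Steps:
P(F, O) = 2*F/3 (P(F, O) = (F*1 + F)/3 = (F + F)/3 = (2*F)/3 = 2*F/3)
f(U) = 20 + U
Y = -48 (Y = (3*4)*(-4) = 12*(-4) = -48)
f(-65)*Y = (20 - 65)*(-48) = -45*(-48) = 2160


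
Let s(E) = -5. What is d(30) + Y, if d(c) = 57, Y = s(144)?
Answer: 52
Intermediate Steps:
Y = -5
d(30) + Y = 57 - 5 = 52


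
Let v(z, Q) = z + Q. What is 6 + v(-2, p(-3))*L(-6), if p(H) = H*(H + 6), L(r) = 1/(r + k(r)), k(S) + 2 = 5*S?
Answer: 239/38 ≈ 6.2895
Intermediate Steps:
k(S) = -2 + 5*S
L(r) = 1/(-2 + 6*r) (L(r) = 1/(r + (-2 + 5*r)) = 1/(-2 + 6*r))
p(H) = H*(6 + H)
v(z, Q) = Q + z
6 + v(-2, p(-3))*L(-6) = 6 + (-3*(6 - 3) - 2)*(1/(2*(-1 + 3*(-6)))) = 6 + (-3*3 - 2)*(1/(2*(-1 - 18))) = 6 + (-9 - 2)*((1/2)/(-19)) = 6 - 11*(-1)/(2*19) = 6 - 11*(-1/38) = 6 + 11/38 = 239/38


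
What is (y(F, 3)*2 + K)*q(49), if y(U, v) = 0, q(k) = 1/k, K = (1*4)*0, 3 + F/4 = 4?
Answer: 0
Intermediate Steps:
F = 4 (F = -12 + 4*4 = -12 + 16 = 4)
K = 0 (K = 4*0 = 0)
(y(F, 3)*2 + K)*q(49) = (0*2 + 0)/49 = (0 + 0)*(1/49) = 0*(1/49) = 0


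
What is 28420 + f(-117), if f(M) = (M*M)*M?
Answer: -1573193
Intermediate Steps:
f(M) = M**3 (f(M) = M**2*M = M**3)
28420 + f(-117) = 28420 + (-117)**3 = 28420 - 1601613 = -1573193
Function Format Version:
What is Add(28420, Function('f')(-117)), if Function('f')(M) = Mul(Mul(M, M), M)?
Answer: -1573193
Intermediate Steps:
Function('f')(M) = Pow(M, 3) (Function('f')(M) = Mul(Pow(M, 2), M) = Pow(M, 3))
Add(28420, Function('f')(-117)) = Add(28420, Pow(-117, 3)) = Add(28420, -1601613) = -1573193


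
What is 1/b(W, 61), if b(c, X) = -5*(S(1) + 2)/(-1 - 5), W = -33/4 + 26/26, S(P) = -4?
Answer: -3/5 ≈ -0.60000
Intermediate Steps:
W = -29/4 (W = -33*1/4 + 26*(1/26) = -33/4 + 1 = -29/4 ≈ -7.2500)
b(c, X) = -5/3 (b(c, X) = -5*(-4 + 2)/(-1 - 5) = -(-10)/(-6) = -(-10)*(-1)/6 = -5*1/3 = -5/3)
1/b(W, 61) = 1/(-5/3) = -3/5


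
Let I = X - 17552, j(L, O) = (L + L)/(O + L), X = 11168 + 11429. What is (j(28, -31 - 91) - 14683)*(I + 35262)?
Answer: -27817029603/47 ≈ -5.9185e+8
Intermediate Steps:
X = 22597
j(L, O) = 2*L/(L + O) (j(L, O) = (2*L)/(L + O) = 2*L/(L + O))
I = 5045 (I = 22597 - 17552 = 5045)
(j(28, -31 - 91) - 14683)*(I + 35262) = (2*28/(28 + (-31 - 91)) - 14683)*(5045 + 35262) = (2*28/(28 - 122) - 14683)*40307 = (2*28/(-94) - 14683)*40307 = (2*28*(-1/94) - 14683)*40307 = (-28/47 - 14683)*40307 = -690129/47*40307 = -27817029603/47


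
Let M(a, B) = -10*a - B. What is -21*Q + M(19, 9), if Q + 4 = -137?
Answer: 2762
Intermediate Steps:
Q = -141 (Q = -4 - 137 = -141)
M(a, B) = -B - 10*a
-21*Q + M(19, 9) = -21*(-141) + (-1*9 - 10*19) = 2961 + (-9 - 190) = 2961 - 199 = 2762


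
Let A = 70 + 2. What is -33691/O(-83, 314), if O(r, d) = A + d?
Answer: -33691/386 ≈ -87.282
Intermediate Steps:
A = 72
O(r, d) = 72 + d
-33691/O(-83, 314) = -33691/(72 + 314) = -33691/386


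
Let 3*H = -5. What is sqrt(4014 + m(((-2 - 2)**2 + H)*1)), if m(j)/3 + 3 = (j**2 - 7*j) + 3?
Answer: 2*sqrt(9741)/3 ≈ 65.798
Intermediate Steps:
H = -5/3 (H = (1/3)*(-5) = -5/3 ≈ -1.6667)
m(j) = -21*j + 3*j**2 (m(j) = -9 + 3*((j**2 - 7*j) + 3) = -9 + 3*(3 + j**2 - 7*j) = -9 + (9 - 21*j + 3*j**2) = -21*j + 3*j**2)
sqrt(4014 + m(((-2 - 2)**2 + H)*1)) = sqrt(4014 + 3*(((-2 - 2)**2 - 5/3)*1)*(-7 + ((-2 - 2)**2 - 5/3)*1)) = sqrt(4014 + 3*(((-4)**2 - 5/3)*1)*(-7 + ((-4)**2 - 5/3)*1)) = sqrt(4014 + 3*((16 - 5/3)*1)*(-7 + (16 - 5/3)*1)) = sqrt(4014 + 3*((43/3)*1)*(-7 + (43/3)*1)) = sqrt(4014 + 3*(43/3)*(-7 + 43/3)) = sqrt(4014 + 3*(43/3)*(22/3)) = sqrt(4014 + 946/3) = sqrt(12988/3) = 2*sqrt(9741)/3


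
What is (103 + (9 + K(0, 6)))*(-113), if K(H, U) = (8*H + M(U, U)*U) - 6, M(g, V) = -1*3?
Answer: -9944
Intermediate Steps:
M(g, V) = -3
K(H, U) = -6 - 3*U + 8*H (K(H, U) = (8*H - 3*U) - 6 = (-3*U + 8*H) - 6 = -6 - 3*U + 8*H)
(103 + (9 + K(0, 6)))*(-113) = (103 + (9 + (-6 - 3*6 + 8*0)))*(-113) = (103 + (9 + (-6 - 18 + 0)))*(-113) = (103 + (9 - 24))*(-113) = (103 - 15)*(-113) = 88*(-113) = -9944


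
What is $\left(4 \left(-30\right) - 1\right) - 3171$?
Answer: $-3292$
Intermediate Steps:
$\left(4 \left(-30\right) - 1\right) - 3171 = \left(-120 - 1\right) - 3171 = -121 - 3171 = -3292$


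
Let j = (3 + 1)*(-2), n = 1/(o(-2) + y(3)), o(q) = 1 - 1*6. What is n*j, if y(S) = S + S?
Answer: -8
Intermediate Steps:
y(S) = 2*S
o(q) = -5 (o(q) = 1 - 6 = -5)
n = 1 (n = 1/(-5 + 2*3) = 1/(-5 + 6) = 1/1 = 1)
j = -8 (j = 4*(-2) = -8)
n*j = 1*(-8) = -8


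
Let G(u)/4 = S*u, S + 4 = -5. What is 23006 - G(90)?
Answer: 26246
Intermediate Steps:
S = -9 (S = -4 - 5 = -9)
G(u) = -36*u (G(u) = 4*(-9*u) = -36*u)
23006 - G(90) = 23006 - (-36)*90 = 23006 - 1*(-3240) = 23006 + 3240 = 26246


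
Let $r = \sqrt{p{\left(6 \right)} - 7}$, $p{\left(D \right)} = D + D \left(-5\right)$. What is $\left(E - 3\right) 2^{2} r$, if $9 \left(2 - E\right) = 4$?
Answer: $- \frac{52 i \sqrt{31}}{9} \approx - 32.169 i$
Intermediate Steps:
$E = \frac{14}{9}$ ($E = 2 - \frac{4}{9} = \frac{14}{9} \approx 1.5556$)
$p{\left(D \right)} = - 4 D$ ($p{\left(D \right)} = D - 5 D = - 4 D$)
$r = i \sqrt{31}$ ($r = \sqrt{\left(-4\right) 6 - 7} = \sqrt{-24 - 7} = \sqrt{-31} = i \sqrt{31} \approx 5.5678 i$)
$\left(E - 3\right) 2^{2} r = \left(\frac{14}{9} - 3\right) 2^{2} i \sqrt{31} = \left(- \frac{13}{9}\right) 4 i \sqrt{31} = - \frac{52 i \sqrt{31}}{9}$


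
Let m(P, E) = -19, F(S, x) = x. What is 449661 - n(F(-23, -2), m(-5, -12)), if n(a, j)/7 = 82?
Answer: 449087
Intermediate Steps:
n(a, j) = 574 (n(a, j) = 7*82 = 574)
449661 - n(F(-23, -2), m(-5, -12)) = 449661 - 1*574 = 449661 - 574 = 449087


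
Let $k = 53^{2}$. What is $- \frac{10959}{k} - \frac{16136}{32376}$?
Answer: $- \frac{50016826}{11368023} \approx -4.3998$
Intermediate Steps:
$k = 2809$
$- \frac{10959}{k} - \frac{16136}{32376} = - \frac{10959}{2809} - \frac{16136}{32376} = \left(-10959\right) \frac{1}{2809} - \frac{2017}{4047} = - \frac{10959}{2809} - \frac{2017}{4047} = - \frac{50016826}{11368023}$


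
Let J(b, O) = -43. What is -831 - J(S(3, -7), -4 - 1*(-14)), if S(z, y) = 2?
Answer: -788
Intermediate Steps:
-831 - J(S(3, -7), -4 - 1*(-14)) = -831 - 1*(-43) = -831 + 43 = -788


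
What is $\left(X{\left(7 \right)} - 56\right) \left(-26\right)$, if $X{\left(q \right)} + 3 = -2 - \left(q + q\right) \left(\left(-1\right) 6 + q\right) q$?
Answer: $4134$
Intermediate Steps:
$X{\left(q \right)} = -5 - 2 q^{2} \left(-6 + q\right)$ ($X{\left(q \right)} = -3 - \left(2 + \left(q + q\right) \left(\left(-1\right) 6 + q\right) q\right) = -3 - \left(2 + 2 q \left(-6 + q\right) q\right) = -3 - \left(2 + 2 q q \left(-6 + q\right)\right) = -3 - \left(2 + 2 q^{2} \left(-6 + q\right)\right) = -5 - 2 q^{2} \left(-6 + q\right)$)
$\left(X{\left(7 \right)} - 56\right) \left(-26\right) = \left(\left(-5 - 2 \cdot 7^{3} + 12 \cdot 7^{2}\right) - 56\right) \left(-26\right) = \left(\left(-5 - 686 + 12 \cdot 49\right) - 56\right) \left(-26\right) = \left(\left(-5 - 686 + 588\right) - 56\right) \left(-26\right) = \left(-103 - 56\right) \left(-26\right) = \left(-159\right) \left(-26\right) = 4134$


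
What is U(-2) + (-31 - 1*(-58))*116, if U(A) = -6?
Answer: 3126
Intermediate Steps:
U(-2) + (-31 - 1*(-58))*116 = -6 + (-31 - 1*(-58))*116 = -6 + (-31 + 58)*116 = -6 + 27*116 = -6 + 3132 = 3126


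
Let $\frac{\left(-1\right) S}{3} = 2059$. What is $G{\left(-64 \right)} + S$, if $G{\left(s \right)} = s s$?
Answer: $-2081$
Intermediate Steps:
$S = -6177$ ($S = \left(-3\right) 2059 = -6177$)
$G{\left(s \right)} = s^{2}$
$G{\left(-64 \right)} + S = \left(-64\right)^{2} - 6177 = 4096 - 6177 = -2081$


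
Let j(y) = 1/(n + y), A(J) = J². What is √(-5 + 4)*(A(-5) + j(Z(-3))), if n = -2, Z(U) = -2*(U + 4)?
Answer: 99*I/4 ≈ 24.75*I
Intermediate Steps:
Z(U) = -8 - 2*U (Z(U) = -2*(4 + U) = -8 - 2*U)
j(y) = 1/(-2 + y)
√(-5 + 4)*(A(-5) + j(Z(-3))) = √(-5 + 4)*((-5)² + 1/(-2 + (-8 - 2*(-3)))) = √(-1)*(25 + 1/(-2 + (-8 + 6))) = I*(25 + 1/(-2 - 2)) = I*(25 + 1/(-4)) = I*(25 - ¼) = I*(99/4) = 99*I/4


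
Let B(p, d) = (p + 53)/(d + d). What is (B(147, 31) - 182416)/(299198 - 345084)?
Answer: 2827398/711233 ≈ 3.9753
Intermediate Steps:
B(p, d) = (53 + p)/(2*d) (B(p, d) = (53 + p)/((2*d)) = (53 + p)*(1/(2*d)) = (53 + p)/(2*d))
(B(147, 31) - 182416)/(299198 - 345084) = ((½)*(53 + 147)/31 - 182416)/(299198 - 345084) = ((½)*(1/31)*200 - 182416)/(-45886) = (100/31 - 182416)*(-1/45886) = -5654796/31*(-1/45886) = 2827398/711233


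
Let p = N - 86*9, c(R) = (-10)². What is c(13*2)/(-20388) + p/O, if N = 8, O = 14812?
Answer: -2137301/37748382 ≈ -0.056620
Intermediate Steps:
c(R) = 100
p = -766 (p = 8 - 86*9 = 8 - 774 = -766)
c(13*2)/(-20388) + p/O = 100/(-20388) - 766/14812 = 100*(-1/20388) - 766*1/14812 = -25/5097 - 383/7406 = -2137301/37748382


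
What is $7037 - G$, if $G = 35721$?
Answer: $-28684$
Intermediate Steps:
$7037 - G = 7037 - 35721 = -28684$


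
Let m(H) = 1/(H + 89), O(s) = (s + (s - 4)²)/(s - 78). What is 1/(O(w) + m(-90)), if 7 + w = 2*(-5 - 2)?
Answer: -99/703 ≈ -0.14083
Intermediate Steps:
w = -21 (w = -7 + 2*(-5 - 2) = -7 + 2*(-7) = -7 - 14 = -21)
O(s) = (s + (-4 + s)²)/(-78 + s)
m(H) = 1/(89 + H)
1/(O(w) + m(-90)) = 1/((-21 + (-4 - 21)²)/(-78 - 21) + 1/(89 - 90)) = 1/((-21 + (-25)²)/(-99) + 1/(-1)) = 1/(-(-21 + 625)/99 - 1) = 1/(-1/99*604 - 1) = 1/(-604/99 - 1) = 1/(-703/99) = -99/703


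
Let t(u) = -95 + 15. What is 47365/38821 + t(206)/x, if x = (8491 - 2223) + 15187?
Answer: 202622079/166580911 ≈ 1.2164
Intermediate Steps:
t(u) = -80
x = 21455 (x = 6268 + 15187 = 21455)
47365/38821 + t(206)/x = 47365/38821 - 80/21455 = 47365*(1/38821) - 80*1/21455 = 47365/38821 - 16/4291 = 202622079/166580911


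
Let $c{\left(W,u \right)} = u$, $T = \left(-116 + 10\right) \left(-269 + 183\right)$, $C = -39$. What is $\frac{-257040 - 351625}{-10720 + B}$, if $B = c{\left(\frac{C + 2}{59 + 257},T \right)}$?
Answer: $\frac{608665}{1604} \approx 379.47$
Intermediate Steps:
$T = 9116$ ($T = \left(-106\right) \left(-86\right) = 9116$)
$B = 9116$
$\frac{-257040 - 351625}{-10720 + B} = \frac{-257040 - 351625}{-10720 + 9116} = - \frac{608665}{-1604} = \left(-608665\right) \left(- \frac{1}{1604}\right) = \frac{608665}{1604}$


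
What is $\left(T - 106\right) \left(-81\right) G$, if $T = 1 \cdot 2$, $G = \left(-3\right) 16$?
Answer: $-404352$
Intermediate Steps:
$G = -48$
$T = 2$
$\left(T - 106\right) \left(-81\right) G = \left(2 - 106\right) \left(-81\right) \left(-48\right) = \left(-104\right) \left(-81\right) \left(-48\right) = 8424 \left(-48\right) = -404352$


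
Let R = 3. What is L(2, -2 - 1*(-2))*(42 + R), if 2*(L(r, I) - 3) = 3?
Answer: 405/2 ≈ 202.50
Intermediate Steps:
L(r, I) = 9/2 (L(r, I) = 3 + (1/2)*3 = 3 + 3/2 = 9/2)
L(2, -2 - 1*(-2))*(42 + R) = 9*(42 + 3)/2 = (9/2)*45 = 405/2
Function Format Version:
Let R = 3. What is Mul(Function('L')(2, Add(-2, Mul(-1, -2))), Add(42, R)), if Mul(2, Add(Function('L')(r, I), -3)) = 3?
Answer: Rational(405, 2) ≈ 202.50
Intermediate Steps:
Function('L')(r, I) = Rational(9, 2) (Function('L')(r, I) = Add(3, Mul(Rational(1, 2), 3)) = Add(3, Rational(3, 2)) = Rational(9, 2))
Mul(Function('L')(2, Add(-2, Mul(-1, -2))), Add(42, R)) = Mul(Rational(9, 2), Add(42, 3)) = Mul(Rational(9, 2), 45) = Rational(405, 2)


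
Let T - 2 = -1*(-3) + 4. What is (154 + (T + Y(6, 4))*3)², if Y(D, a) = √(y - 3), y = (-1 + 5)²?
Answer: 32878 + 1086*√13 ≈ 36794.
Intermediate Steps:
y = 16 (y = 4² = 16)
T = 9 (T = 2 + (-1*(-3) + 4) = 2 + (3 + 4) = 2 + 7 = 9)
Y(D, a) = √13 (Y(D, a) = √(16 - 3) = √13)
(154 + (T + Y(6, 4))*3)² = (154 + (9 + √13)*3)² = (154 + (27 + 3*√13))² = (181 + 3*√13)²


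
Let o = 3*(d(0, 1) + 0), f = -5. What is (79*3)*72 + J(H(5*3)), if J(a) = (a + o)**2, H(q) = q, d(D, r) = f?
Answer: 17064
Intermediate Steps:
d(D, r) = -5
o = -15 (o = 3*(-5 + 0) = 3*(-5) = -15)
J(a) = (-15 + a)**2 (J(a) = (a - 15)**2 = (-15 + a)**2)
(79*3)*72 + J(H(5*3)) = (79*3)*72 + (-15 + 5*3)**2 = 237*72 + (-15 + 15)**2 = 17064 + 0**2 = 17064 + 0 = 17064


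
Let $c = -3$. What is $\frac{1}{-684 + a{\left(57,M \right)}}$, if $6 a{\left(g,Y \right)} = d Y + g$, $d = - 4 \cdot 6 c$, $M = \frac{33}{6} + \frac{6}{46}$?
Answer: $- \frac{46}{27919} \approx -0.0016476$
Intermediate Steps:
$M = \frac{259}{46}$ ($M = 33 \cdot \frac{1}{6} + 6 \cdot \frac{1}{46} = \frac{11}{2} + \frac{3}{23} = \frac{259}{46} \approx 5.6304$)
$d = 72$ ($d = - 4 \cdot 6 \left(-3\right) = \left(-4\right) \left(-18\right) = 72$)
$a{\left(g,Y \right)} = 12 Y + \frac{g}{6}$ ($a{\left(g,Y \right)} = \frac{72 Y + g}{6} = \frac{g + 72 Y}{6} = 12 Y + \frac{g}{6}$)
$\frac{1}{-684 + a{\left(57,M \right)}} = \frac{1}{-684 + \left(12 \cdot \frac{259}{46} + \frac{1}{6} \cdot 57\right)} = \frac{1}{-684 + \left(\frac{1554}{23} + \frac{19}{2}\right)} = \frac{1}{-684 + \frac{3545}{46}} = \frac{1}{- \frac{27919}{46}} = - \frac{46}{27919}$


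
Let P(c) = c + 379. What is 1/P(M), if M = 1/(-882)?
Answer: 882/334277 ≈ 0.0026385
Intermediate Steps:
M = -1/882 ≈ -0.0011338
P(c) = 379 + c
1/P(M) = 1/(379 - 1/882) = 1/(334277/882) = 882/334277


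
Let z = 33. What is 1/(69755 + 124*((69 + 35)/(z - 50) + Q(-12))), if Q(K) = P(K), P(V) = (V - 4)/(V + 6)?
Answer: 51/3535681 ≈ 1.4424e-5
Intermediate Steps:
P(V) = (-4 + V)/(6 + V)
Q(K) = (-4 + K)/(6 + K)
1/(69755 + 124*((69 + 35)/(z - 50) + Q(-12))) = 1/(69755 + 124*((69 + 35)/(33 - 50) + (-4 - 12)/(6 - 12))) = 1/(69755 + 124*(104/(-17) - 16/(-6))) = 1/(69755 + 124*(104*(-1/17) - ⅙*(-16))) = 1/(69755 + 124*(-104/17 + 8/3)) = 1/(69755 + 124*(-176/51)) = 1/(69755 - 21824/51) = 1/(3535681/51) = 51/3535681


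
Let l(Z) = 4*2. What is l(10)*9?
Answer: 72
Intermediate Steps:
l(Z) = 8
l(10)*9 = 8*9 = 72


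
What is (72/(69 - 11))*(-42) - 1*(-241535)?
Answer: 7003003/29 ≈ 2.4148e+5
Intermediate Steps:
(72/(69 - 11))*(-42) - 1*(-241535) = (72/58)*(-42) + 241535 = ((1/58)*72)*(-42) + 241535 = (36/29)*(-42) + 241535 = -1512/29 + 241535 = 7003003/29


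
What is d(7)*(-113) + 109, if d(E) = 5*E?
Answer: -3846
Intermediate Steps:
d(7)*(-113) + 109 = (5*7)*(-113) + 109 = 35*(-113) + 109 = -3955 + 109 = -3846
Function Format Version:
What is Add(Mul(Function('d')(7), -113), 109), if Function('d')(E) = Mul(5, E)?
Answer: -3846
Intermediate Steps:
Add(Mul(Function('d')(7), -113), 109) = Add(Mul(Mul(5, 7), -113), 109) = Add(Mul(35, -113), 109) = Add(-3955, 109) = -3846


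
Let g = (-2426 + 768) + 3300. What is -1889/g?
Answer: -1889/1642 ≈ -1.1504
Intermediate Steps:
g = 1642 (g = -1658 + 3300 = 1642)
-1889/g = -1889/1642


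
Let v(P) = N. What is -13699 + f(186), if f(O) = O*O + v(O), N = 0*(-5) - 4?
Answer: 20893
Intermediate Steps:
N = -4 (N = 0 - 4 = -4)
v(P) = -4
f(O) = -4 + O**2 (f(O) = O*O - 4 = O**2 - 4 = -4 + O**2)
-13699 + f(186) = -13699 + (-4 + 186**2) = -13699 + (-4 + 34596) = -13699 + 34592 = 20893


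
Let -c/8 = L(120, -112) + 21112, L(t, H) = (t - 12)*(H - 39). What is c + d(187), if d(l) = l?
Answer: -38245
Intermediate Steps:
L(t, H) = (-39 + H)*(-12 + t) (L(t, H) = (-12 + t)*(-39 + H) = (-39 + H)*(-12 + t))
c = -38432 (c = -8*((468 - 39*120 - 12*(-112) - 112*120) + 21112) = -8*((468 - 4680 + 1344 - 13440) + 21112) = -8*(-16308 + 21112) = -8*4804 = -38432)
c + d(187) = -38432 + 187 = -38245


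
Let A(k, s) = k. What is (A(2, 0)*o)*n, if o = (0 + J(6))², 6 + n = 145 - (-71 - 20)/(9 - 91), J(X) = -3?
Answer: 101763/41 ≈ 2482.0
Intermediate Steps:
n = 11307/82 (n = -6 + (145 - (-71 - 20)/(9 - 91)) = -6 + (145 - (-91)/(-82)) = -6 + (145 - (-91)*(-1)/82) = -6 + (145 - 1*91/82) = -6 + (145 - 91/82) = -6 + 11799/82 = 11307/82 ≈ 137.89)
o = 9 (o = (0 - 3)² = (-3)² = 9)
(A(2, 0)*o)*n = (2*9)*(11307/82) = 18*(11307/82) = 101763/41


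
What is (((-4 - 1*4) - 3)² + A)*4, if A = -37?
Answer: 336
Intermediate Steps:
(((-4 - 1*4) - 3)² + A)*4 = (((-4 - 1*4) - 3)² - 37)*4 = (((-4 - 4) - 3)² - 37)*4 = ((-8 - 3)² - 37)*4 = ((-11)² - 37)*4 = (121 - 37)*4 = 84*4 = 336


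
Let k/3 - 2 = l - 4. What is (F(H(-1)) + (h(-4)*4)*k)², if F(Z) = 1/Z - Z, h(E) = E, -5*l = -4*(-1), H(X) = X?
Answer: 451584/25 ≈ 18063.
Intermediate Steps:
l = -⅘ (l = -(-4)*(-1)/5 = -⅕*4 = -⅘ ≈ -0.80000)
k = -42/5 (k = 6 + 3*(-⅘ - 4) = 6 + 3*(-24/5) = 6 - 72/5 = -42/5 ≈ -8.4000)
(F(H(-1)) + (h(-4)*4)*k)² = ((1/(-1) - 1*(-1)) - 4*4*(-42/5))² = ((-1 + 1) - 16*(-42/5))² = (0 + 672/5)² = (672/5)² = 451584/25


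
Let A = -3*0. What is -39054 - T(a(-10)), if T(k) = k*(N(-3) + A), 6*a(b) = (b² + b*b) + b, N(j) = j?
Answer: -38959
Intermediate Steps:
A = 0
a(b) = b²/3 + b/6 (a(b) = ((b² + b*b) + b)/6 = ((b² + b²) + b)/6 = (2*b² + b)/6 = (b + 2*b²)/6 = b²/3 + b/6)
T(k) = -3*k (T(k) = k*(-3 + 0) = k*(-3) = -3*k)
-39054 - T(a(-10)) = -39054 - (-3)*(⅙)*(-10)*(1 + 2*(-10)) = -39054 - (-3)*(⅙)*(-10)*(1 - 20) = -39054 - (-3)*(⅙)*(-10)*(-19) = -39054 - (-3)*95/3 = -39054 - 1*(-95) = -39054 + 95 = -38959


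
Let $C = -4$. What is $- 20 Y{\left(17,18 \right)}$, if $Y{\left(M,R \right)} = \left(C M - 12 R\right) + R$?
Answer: $5320$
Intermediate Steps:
$Y{\left(M,R \right)} = - 11 R - 4 M$ ($Y{\left(M,R \right)} = \left(- 4 M - 12 R\right) + R = \left(- 12 R - 4 M\right) + R = - 11 R - 4 M$)
$- 20 Y{\left(17,18 \right)} = - 20 \left(\left(-11\right) 18 - 68\right) = - 20 \left(-198 - 68\right) = \left(-20\right) \left(-266\right) = 5320$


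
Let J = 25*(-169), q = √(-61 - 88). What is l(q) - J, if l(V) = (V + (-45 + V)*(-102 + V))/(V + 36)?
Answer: 6243247/1445 - 9697*I*√149/1445 ≈ 4320.6 - 81.915*I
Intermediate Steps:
q = I*√149 (q = √(-149) = I*√149 ≈ 12.207*I)
l(V) = (V + (-102 + V)*(-45 + V))/(36 + V)
J = -4225
l(q) - J = (4590 + (I*√149)² - 146*I*√149)/(36 + I*√149) - 1*(-4225) = (4590 - 149 - 146*I*√149)/(36 + I*√149) + 4225 = (4441 - 146*I*√149)/(36 + I*√149) + 4225 = 4225 + (4441 - 146*I*√149)/(36 + I*√149)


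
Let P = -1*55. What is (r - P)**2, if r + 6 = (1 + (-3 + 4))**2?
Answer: 2809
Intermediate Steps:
P = -55
r = -2 (r = -6 + (1 + (-3 + 4))**2 = -6 + (1 + 1)**2 = -6 + 2**2 = -6 + 4 = -2)
(r - P)**2 = (-2 - 1*(-55))**2 = (-2 + 55)**2 = 53**2 = 2809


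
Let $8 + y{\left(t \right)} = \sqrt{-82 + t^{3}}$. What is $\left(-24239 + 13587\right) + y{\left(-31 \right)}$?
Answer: $-10660 + i \sqrt{29873} \approx -10660.0 + 172.84 i$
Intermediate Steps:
$y{\left(t \right)} = -8 + \sqrt{-82 + t^{3}}$
$\left(-24239 + 13587\right) + y{\left(-31 \right)} = \left(-24239 + 13587\right) - \left(8 - \sqrt{-82 + \left(-31\right)^{3}}\right) = -10652 - \left(8 - \sqrt{-82 - 29791}\right) = -10652 - \left(8 - \sqrt{-29873}\right) = -10652 - \left(8 - i \sqrt{29873}\right) = -10660 + i \sqrt{29873}$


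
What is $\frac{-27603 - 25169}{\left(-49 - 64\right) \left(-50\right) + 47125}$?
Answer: $- \frac{52772}{52775} \approx -0.99994$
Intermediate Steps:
$\frac{-27603 - 25169}{\left(-49 - 64\right) \left(-50\right) + 47125} = - \frac{52772}{\left(-113\right) \left(-50\right) + 47125} = - \frac{52772}{5650 + 47125} = - \frac{52772}{52775}$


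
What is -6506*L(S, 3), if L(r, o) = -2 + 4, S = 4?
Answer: -13012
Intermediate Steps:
L(r, o) = 2
-6506*L(S, 3) = -6506*2 = -13012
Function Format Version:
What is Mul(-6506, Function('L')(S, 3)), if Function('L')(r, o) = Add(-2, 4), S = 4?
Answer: -13012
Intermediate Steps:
Function('L')(r, o) = 2
Mul(-6506, Function('L')(S, 3)) = Mul(-6506, 2) = -13012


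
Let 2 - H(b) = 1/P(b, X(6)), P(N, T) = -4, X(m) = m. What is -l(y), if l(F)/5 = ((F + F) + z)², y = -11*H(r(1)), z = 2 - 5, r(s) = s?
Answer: -55125/4 ≈ -13781.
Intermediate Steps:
H(b) = 9/4 (H(b) = 2 - 1/(-4) = 2 - 1*(-¼) = 2 + ¼ = 9/4)
z = -3
y = -99/4 (y = -11*9/4 = -99/4 ≈ -24.750)
l(F) = 5*(-3 + 2*F)² (l(F) = 5*((F + F) - 3)² = 5*(2*F - 3)² = 5*(-3 + 2*F)²)
-l(y) = -5*(-3 + 2*(-99/4))² = -5*(-3 - 99/2)² = -5*(-105/2)² = -5*11025/4 = -1*55125/4 = -55125/4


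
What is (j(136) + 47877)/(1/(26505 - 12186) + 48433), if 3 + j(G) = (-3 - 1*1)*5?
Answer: 342610713/346756064 ≈ 0.98805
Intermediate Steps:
j(G) = -23 (j(G) = -3 + (-3 - 1*1)*5 = -3 + (-3 - 1)*5 = -3 - 4*5 = -3 - 20 = -23)
(j(136) + 47877)/(1/(26505 - 12186) + 48433) = (-23 + 47877)/(1/(26505 - 12186) + 48433) = 47854/(1/14319 + 48433) = 47854/(693512128/14319) = 47854*(14319/693512128) = 342610713/346756064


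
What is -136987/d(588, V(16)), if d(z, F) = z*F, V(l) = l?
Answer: -136987/9408 ≈ -14.561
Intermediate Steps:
d(z, F) = F*z
-136987/d(588, V(16)) = -136987/(16*588) = -136987/9408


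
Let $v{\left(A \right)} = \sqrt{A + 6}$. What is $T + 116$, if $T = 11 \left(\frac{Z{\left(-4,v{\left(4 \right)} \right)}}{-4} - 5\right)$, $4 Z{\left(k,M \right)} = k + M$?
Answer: $\frac{255}{4} - \frac{11 \sqrt{10}}{16} \approx 61.576$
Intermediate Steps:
$v{\left(A \right)} = \sqrt{6 + A}$
$Z{\left(k,M \right)} = \frac{M}{4} + \frac{k}{4}$ ($Z{\left(k,M \right)} = \frac{k + M}{4} = \frac{M + k}{4} = \frac{M}{4} + \frac{k}{4}$)
$T = - \frac{209}{4} - \frac{11 \sqrt{10}}{16}$ ($T = 11 \left(\frac{\frac{\sqrt{6 + 4}}{4} + \frac{1}{4} \left(-4\right)}{-4} - 5\right) = 11 \left(\left(\frac{\sqrt{10}}{4} - 1\right) \left(- \frac{1}{4}\right) - 5\right) = 11 \left(\left(-1 + \frac{\sqrt{10}}{4}\right) \left(- \frac{1}{4}\right) - 5\right) = 11 \left(\left(\frac{1}{4} - \frac{\sqrt{10}}{16}\right) - 5\right) = 11 \left(- \frac{19}{4} - \frac{\sqrt{10}}{16}\right) = - \frac{209}{4} - \frac{11 \sqrt{10}}{16} \approx -54.424$)
$T + 116 = \left(- \frac{209}{4} - \frac{11 \sqrt{10}}{16}\right) + 116 = \frac{255}{4} - \frac{11 \sqrt{10}}{16}$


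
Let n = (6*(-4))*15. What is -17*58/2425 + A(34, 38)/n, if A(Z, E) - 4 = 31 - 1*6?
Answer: -85057/174600 ≈ -0.48715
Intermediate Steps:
A(Z, E) = 29 (A(Z, E) = 4 + (31 - 1*6) = 4 + (31 - 6) = 4 + 25 = 29)
n = -360 (n = -24*15 = -360)
-17*58/2425 + A(34, 38)/n = -17*58/2425 + 29/(-360) = -986*1/2425 + 29*(-1/360) = -986/2425 - 29/360 = -85057/174600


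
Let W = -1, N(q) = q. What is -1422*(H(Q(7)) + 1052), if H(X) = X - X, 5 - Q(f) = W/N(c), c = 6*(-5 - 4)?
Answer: -1495944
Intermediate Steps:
c = -54 (c = 6*(-9) = -54)
Q(f) = 269/54 (Q(f) = 5 - (-1)/(-54) = 5 - (-1)*(-1)/54 = 5 - 1*1/54 = 5 - 1/54 = 269/54)
H(X) = 0
-1422*(H(Q(7)) + 1052) = -1422*(0 + 1052) = -1422*1052 = -1495944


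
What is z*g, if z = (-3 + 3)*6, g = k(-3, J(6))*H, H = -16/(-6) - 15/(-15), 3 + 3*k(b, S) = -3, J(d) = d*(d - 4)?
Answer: 0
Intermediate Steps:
J(d) = d*(-4 + d)
k(b, S) = -2 (k(b, S) = -1 + (⅓)*(-3) = -1 - 1 = -2)
H = 11/3 (H = -16*(-⅙) - 15*(-1/15) = 8/3 + 1 = 11/3 ≈ 3.6667)
g = -22/3 (g = -2*11/3 = -22/3 ≈ -7.3333)
z = 0 (z = 0*6 = 0)
z*g = 0*(-22/3) = 0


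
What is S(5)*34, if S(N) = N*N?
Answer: 850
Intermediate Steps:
S(N) = N**2
S(5)*34 = 5**2*34 = 25*34 = 850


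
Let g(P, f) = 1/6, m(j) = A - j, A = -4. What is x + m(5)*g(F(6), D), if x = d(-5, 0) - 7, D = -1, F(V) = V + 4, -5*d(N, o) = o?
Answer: -17/2 ≈ -8.5000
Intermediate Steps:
d(N, o) = -o/5
F(V) = 4 + V
m(j) = -4 - j
g(P, f) = ⅙
x = -7 (x = -⅕*0 - 7 = 0 - 7 = -7)
x + m(5)*g(F(6), D) = -7 + (-4 - 1*5)*(⅙) = -7 + (-4 - 5)*(⅙) = -7 - 9*⅙ = -7 - 3/2 = -17/2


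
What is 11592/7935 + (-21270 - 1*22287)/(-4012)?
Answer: 5683071/461380 ≈ 12.318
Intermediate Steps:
11592/7935 + (-21270 - 1*22287)/(-4012) = 11592*(1/7935) + (-21270 - 22287)*(-1/4012) = 168/115 - 43557*(-1/4012) = 168/115 + 43557/4012 = 5683071/461380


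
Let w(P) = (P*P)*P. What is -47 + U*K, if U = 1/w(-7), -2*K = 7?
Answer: -4605/98 ≈ -46.990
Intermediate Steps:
K = -7/2 (K = -½*7 = -7/2 ≈ -3.5000)
w(P) = P³ (w(P) = P²*P = P³)
U = -1/343 (U = 1/((-7)³) = 1/(-343) = -1/343 ≈ -0.0029155)
-47 + U*K = -47 - 1/343*(-7/2) = -47 + 1/98 = -4605/98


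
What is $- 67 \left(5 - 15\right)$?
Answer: $670$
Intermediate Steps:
$- 67 \left(5 - 15\right) = \left(-67\right) \left(-10\right) = 670$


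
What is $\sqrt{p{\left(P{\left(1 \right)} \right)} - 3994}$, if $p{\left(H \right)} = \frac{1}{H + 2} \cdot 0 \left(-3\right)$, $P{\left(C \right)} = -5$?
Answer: $i \sqrt{3994} \approx 63.198 i$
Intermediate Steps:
$p{\left(H \right)} = 0$ ($p{\left(H \right)} = \frac{1}{2 + H} 0 \left(-3\right) = 0 \left(-3\right) = 0$)
$\sqrt{p{\left(P{\left(1 \right)} \right)} - 3994} = \sqrt{0 - 3994} = \sqrt{-3994} = i \sqrt{3994}$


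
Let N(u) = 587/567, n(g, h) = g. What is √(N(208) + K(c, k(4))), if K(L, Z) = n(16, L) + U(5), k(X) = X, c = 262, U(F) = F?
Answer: √87458/63 ≈ 4.6942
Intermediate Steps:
N(u) = 587/567 (N(u) = 587*(1/567) = 587/567)
K(L, Z) = 21 (K(L, Z) = 16 + 5 = 21)
√(N(208) + K(c, k(4))) = √(587/567 + 21) = √(12494/567) = √87458/63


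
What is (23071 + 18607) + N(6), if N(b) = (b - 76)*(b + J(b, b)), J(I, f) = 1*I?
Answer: 40838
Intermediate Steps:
J(I, f) = I
N(b) = 2*b*(-76 + b) (N(b) = (b - 76)*(b + b) = (-76 + b)*(2*b) = 2*b*(-76 + b))
(23071 + 18607) + N(6) = (23071 + 18607) + 2*6*(-76 + 6) = 41678 + 2*6*(-70) = 41678 - 840 = 40838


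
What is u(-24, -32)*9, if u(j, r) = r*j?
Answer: 6912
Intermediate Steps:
u(j, r) = j*r
u(-24, -32)*9 = -24*(-32)*9 = 768*9 = 6912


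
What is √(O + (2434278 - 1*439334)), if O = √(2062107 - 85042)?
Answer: √(1994944 + √1977065) ≈ 1412.9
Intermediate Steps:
O = √1977065 ≈ 1406.1
√(O + (2434278 - 1*439334)) = √(√1977065 + (2434278 - 1*439334)) = √(√1977065 + (2434278 - 439334)) = √(√1977065 + 1994944) = √(1994944 + √1977065)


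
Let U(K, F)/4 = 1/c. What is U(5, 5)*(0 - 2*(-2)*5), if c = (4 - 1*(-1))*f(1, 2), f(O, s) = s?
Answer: 8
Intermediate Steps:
c = 10 (c = (4 - 1*(-1))*2 = (4 + 1)*2 = 5*2 = 10)
U(K, F) = 2/5 (U(K, F) = 4/10 = 4*(1/10) = 2/5)
U(5, 5)*(0 - 2*(-2)*5) = 2*(0 - 2*(-2)*5)/5 = 2*(0 + 4*5)/5 = 2*(0 + 20)/5 = (2/5)*20 = 8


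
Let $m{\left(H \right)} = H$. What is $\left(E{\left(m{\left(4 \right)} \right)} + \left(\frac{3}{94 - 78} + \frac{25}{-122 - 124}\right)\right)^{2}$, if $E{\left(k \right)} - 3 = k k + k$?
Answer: $\frac{2064157489}{3873024} \approx 532.96$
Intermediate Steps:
$E{\left(k \right)} = 3 + k + k^{2}$ ($E{\left(k \right)} = 3 + \left(k k + k\right) = 3 + \left(k^{2} + k\right) = 3 + \left(k + k^{2}\right) = 3 + k + k^{2}$)
$\left(E{\left(m{\left(4 \right)} \right)} + \left(\frac{3}{94 - 78} + \frac{25}{-122 - 124}\right)\right)^{2} = \left(\left(3 + 4 + 4^{2}\right) + \left(\frac{3}{94 - 78} + \frac{25}{-122 - 124}\right)\right)^{2} = \left(\left(3 + 4 + 16\right) + \left(\frac{3}{16} + \frac{25}{-246}\right)\right)^{2} = \left(23 + \left(3 \cdot \frac{1}{16} + 25 \left(- \frac{1}{246}\right)\right)\right)^{2} = \left(23 + \left(\frac{3}{16} - \frac{25}{246}\right)\right)^{2} = \left(23 + \frac{169}{1968}\right)^{2} = \left(\frac{45433}{1968}\right)^{2} = \frac{2064157489}{3873024}$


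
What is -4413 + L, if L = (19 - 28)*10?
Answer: -4503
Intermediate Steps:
L = -90 (L = -9*10 = -90)
-4413 + L = -4413 - 90 = -4503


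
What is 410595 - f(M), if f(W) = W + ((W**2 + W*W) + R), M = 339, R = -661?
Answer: 181075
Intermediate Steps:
f(W) = -661 + W + 2*W**2 (f(W) = W + ((W**2 + W*W) - 661) = W + ((W**2 + W**2) - 661) = W + (2*W**2 - 661) = W + (-661 + 2*W**2) = -661 + W + 2*W**2)
410595 - f(M) = 410595 - (-661 + 339 + 2*339**2) = 410595 - (-661 + 339 + 2*114921) = 410595 - (-661 + 339 + 229842) = 410595 - 1*229520 = 410595 - 229520 = 181075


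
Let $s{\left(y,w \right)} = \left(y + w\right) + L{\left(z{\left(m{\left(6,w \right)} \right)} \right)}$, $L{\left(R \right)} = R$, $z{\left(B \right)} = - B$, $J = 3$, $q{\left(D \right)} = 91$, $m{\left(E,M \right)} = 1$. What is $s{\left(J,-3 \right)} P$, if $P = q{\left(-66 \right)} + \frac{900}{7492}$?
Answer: $- \frac{170668}{1873} \approx -91.12$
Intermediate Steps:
$P = \frac{170668}{1873}$ ($P = 91 + \frac{900}{7492} = 91 + 900 \cdot \frac{1}{7492} = 91 + \frac{225}{1873} = \frac{170668}{1873} \approx 91.12$)
$s{\left(y,w \right)} = -1 + w + y$ ($s{\left(y,w \right)} = \left(y + w\right) - 1 = \left(w + y\right) - 1 = -1 + w + y$)
$s{\left(J,-3 \right)} P = \left(-1 - 3 + 3\right) \frac{170668}{1873} = \left(-1\right) \frac{170668}{1873} = - \frac{170668}{1873}$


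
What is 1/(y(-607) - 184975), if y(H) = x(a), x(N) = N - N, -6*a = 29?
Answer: -1/184975 ≈ -5.4061e-6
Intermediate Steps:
a = -29/6 (a = -⅙*29 = -29/6 ≈ -4.8333)
x(N) = 0
y(H) = 0
1/(y(-607) - 184975) = 1/(0 - 184975) = 1/(-184975) = -1/184975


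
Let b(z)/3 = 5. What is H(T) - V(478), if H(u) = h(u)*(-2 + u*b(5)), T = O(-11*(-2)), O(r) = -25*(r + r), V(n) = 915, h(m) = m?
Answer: 18151285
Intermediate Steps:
b(z) = 15 (b(z) = 3*5 = 15)
O(r) = -50*r
T = -1100 (T = -(-550)*1*(-2) = -(-550)*(-2) = -50*22 = -1100)
H(u) = u*(-2 + 15*u) (H(u) = u*(-2 + u*15) = u*(-2 + 15*u))
H(T) - V(478) = -1100*(-2 + 15*(-1100)) - 1*915 = -1100*(-2 - 16500) - 915 = -1100*(-16502) - 915 = 18152200 - 915 = 18151285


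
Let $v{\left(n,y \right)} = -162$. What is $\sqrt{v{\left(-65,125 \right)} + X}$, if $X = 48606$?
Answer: $2 \sqrt{12111} \approx 220.1$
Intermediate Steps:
$\sqrt{v{\left(-65,125 \right)} + X} = \sqrt{-162 + 48606} = \sqrt{48444} = 2 \sqrt{12111}$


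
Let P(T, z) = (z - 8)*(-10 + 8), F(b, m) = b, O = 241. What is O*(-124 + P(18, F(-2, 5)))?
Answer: -25064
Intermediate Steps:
P(T, z) = 16 - 2*z (P(T, z) = (-8 + z)*(-2) = 16 - 2*z)
O*(-124 + P(18, F(-2, 5))) = 241*(-124 + (16 - 2*(-2))) = 241*(-124 + (16 + 4)) = 241*(-124 + 20) = 241*(-104) = -25064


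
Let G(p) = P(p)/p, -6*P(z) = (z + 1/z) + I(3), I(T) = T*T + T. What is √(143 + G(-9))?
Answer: √104286/27 ≈ 11.960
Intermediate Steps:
I(T) = T + T² (I(T) = T² + T = T + T²)
P(z) = -2 - z/6 - 1/(6*z) (P(z) = -((z + 1/z) + 3*(1 + 3))/6 = -((z + 1/z) + 3*4)/6 = -((z + 1/z) + 12)/6 = -(12 + z + 1/z)/6 = -2 - z/6 - 1/(6*z))
G(p) = (-1 - p*(12 + p))/(6*p²) (G(p) = ((-1 - p*(12 + p))/(6*p))/p = (-1 - p*(12 + p))/(6*p²))
√(143 + G(-9)) = √(143 + (⅙)*(-1 - 1*(-9)*(12 - 9))/(-9)²) = √(143 + (⅙)*(1/81)*(-1 - 1*(-9)*3)) = √(143 + (⅙)*(1/81)*(-1 + 27)) = √(143 + (⅙)*(1/81)*26) = √(143 + 13/243) = √(34762/243) = √104286/27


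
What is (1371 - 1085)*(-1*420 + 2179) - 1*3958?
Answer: 499116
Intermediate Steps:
(1371 - 1085)*(-1*420 + 2179) - 1*3958 = 286*(-420 + 2179) - 3958 = 286*1759 - 3958 = 503074 - 3958 = 499116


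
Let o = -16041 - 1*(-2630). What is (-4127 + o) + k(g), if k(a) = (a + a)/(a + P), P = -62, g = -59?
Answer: -2121980/121 ≈ -17537.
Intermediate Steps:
k(a) = 2*a/(-62 + a) (k(a) = (a + a)/(a - 62) = (2*a)/(-62 + a) = 2*a/(-62 + a))
o = -13411 (o = -16041 + 2630 = -13411)
(-4127 + o) + k(g) = (-4127 - 13411) + 2*(-59)/(-62 - 59) = -17538 + 2*(-59)/(-121) = -17538 + 2*(-59)*(-1/121) = -17538 + 118/121 = -2121980/121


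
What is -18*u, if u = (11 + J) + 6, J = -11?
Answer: -108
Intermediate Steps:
u = 6 (u = (11 - 11) + 6 = 0 + 6 = 6)
-18*u = -18*6 = -108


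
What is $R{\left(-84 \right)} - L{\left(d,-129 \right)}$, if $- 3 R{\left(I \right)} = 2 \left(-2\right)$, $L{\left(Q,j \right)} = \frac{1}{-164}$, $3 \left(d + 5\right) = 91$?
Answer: $\frac{659}{492} \approx 1.3394$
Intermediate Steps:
$d = \frac{76}{3}$ ($d = -5 + \frac{1}{3} \cdot 91 = -5 + \frac{91}{3} = \frac{76}{3} \approx 25.333$)
$L{\left(Q,j \right)} = - \frac{1}{164}$
$R{\left(I \right)} = \frac{4}{3}$ ($R{\left(I \right)} = - \frac{2 \left(-2\right)}{3} = \left(- \frac{1}{3}\right) \left(-4\right) = \frac{4}{3}$)
$R{\left(-84 \right)} - L{\left(d,-129 \right)} = \frac{4}{3} - - \frac{1}{164} = \frac{4}{3} + \frac{1}{164} = \frac{659}{492}$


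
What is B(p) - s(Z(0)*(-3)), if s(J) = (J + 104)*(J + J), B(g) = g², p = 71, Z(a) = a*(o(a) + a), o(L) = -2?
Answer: 5041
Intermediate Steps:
Z(a) = a*(-2 + a)
s(J) = 2*J*(104 + J) (s(J) = (104 + J)*(2*J) = 2*J*(104 + J))
B(p) - s(Z(0)*(-3)) = 71² - 2*(0*(-2 + 0))*(-3)*(104 + (0*(-2 + 0))*(-3)) = 5041 - 2*(0*(-2))*(-3)*(104 + (0*(-2))*(-3)) = 5041 - 2*0*(-3)*(104 + 0*(-3)) = 5041 - 2*0*(104 + 0) = 5041 - 2*0*104 = 5041 - 1*0 = 5041 + 0 = 5041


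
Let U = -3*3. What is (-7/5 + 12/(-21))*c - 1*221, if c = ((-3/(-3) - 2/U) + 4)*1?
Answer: -24286/105 ≈ -231.30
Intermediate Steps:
U = -9
c = 47/9 (c = ((-3/(-3) - 2/(-9)) + 4)*1 = ((-3*(-1/3) - 2*(-1/9)) + 4)*1 = ((1 + 2/9) + 4)*1 = (11/9 + 4)*1 = (47/9)*1 = 47/9 ≈ 5.2222)
(-7/5 + 12/(-21))*c - 1*221 = (-7/5 + 12/(-21))*(47/9) - 1*221 = (-7*1/5 + 12*(-1/21))*(47/9) - 221 = (-7/5 - 4/7)*(47/9) - 221 = -69/35*47/9 - 221 = -1081/105 - 221 = -24286/105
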